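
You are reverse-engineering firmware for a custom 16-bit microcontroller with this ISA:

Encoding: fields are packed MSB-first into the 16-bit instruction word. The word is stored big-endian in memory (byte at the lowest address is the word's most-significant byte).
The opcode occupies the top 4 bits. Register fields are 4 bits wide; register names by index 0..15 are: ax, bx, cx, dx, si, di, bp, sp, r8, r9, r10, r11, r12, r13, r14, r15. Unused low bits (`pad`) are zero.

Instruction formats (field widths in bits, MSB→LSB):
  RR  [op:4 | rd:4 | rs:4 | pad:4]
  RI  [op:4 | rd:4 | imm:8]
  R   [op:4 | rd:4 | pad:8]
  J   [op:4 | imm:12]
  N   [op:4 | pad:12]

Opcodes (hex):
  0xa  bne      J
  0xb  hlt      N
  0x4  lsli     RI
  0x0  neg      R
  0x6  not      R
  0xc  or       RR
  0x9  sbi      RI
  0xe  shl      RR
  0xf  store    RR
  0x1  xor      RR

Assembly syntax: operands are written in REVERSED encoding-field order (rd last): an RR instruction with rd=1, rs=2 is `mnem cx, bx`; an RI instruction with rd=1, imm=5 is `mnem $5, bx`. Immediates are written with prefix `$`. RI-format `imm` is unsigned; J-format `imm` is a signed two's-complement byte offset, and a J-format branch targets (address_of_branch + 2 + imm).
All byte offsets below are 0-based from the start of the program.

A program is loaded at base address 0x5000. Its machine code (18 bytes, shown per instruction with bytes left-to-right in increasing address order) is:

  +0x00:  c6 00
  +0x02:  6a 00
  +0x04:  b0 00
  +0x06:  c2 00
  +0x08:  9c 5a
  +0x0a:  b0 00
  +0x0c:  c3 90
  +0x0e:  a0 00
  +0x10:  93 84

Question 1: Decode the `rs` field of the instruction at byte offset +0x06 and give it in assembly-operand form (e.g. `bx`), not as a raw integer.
@+06  big-endian(c2 00) = 0xc200
  op=0xc200>>12=0xc ⇒ or (RR)
  rd@[11:8]=0x2 ⇒ cx
  rs@[7:4]=0x0 ⇒ ax

ax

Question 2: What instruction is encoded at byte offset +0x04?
hlt

+0x04: b0 00 ⇒ word 0xb000 (big)
  top 4b → 0xb → hlt [N]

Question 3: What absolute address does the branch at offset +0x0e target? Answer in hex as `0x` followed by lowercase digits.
0x5010

off 0x0e: read a0 00 as big → 0xa000
  opcode bits[15:12]=0xa: bne/J
  [11:0] imm=0 = $0
  target = base 0x5000 + off 0x0e + 2 + imm 0 = 0x5010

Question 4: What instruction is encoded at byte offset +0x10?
[10] 93 84 → 0x9384
  opcode bits[15:12]=0x9: sbi/RI
  rd@[11:8]=0x3 ⇒ dx
  imm@[7:0]=0x84 ⇒ $132

sbi $132, dx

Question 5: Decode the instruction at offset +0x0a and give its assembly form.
[0a] b0 00 → 0xb000
  opcode bits[15:12]=0xb: hlt/N

hlt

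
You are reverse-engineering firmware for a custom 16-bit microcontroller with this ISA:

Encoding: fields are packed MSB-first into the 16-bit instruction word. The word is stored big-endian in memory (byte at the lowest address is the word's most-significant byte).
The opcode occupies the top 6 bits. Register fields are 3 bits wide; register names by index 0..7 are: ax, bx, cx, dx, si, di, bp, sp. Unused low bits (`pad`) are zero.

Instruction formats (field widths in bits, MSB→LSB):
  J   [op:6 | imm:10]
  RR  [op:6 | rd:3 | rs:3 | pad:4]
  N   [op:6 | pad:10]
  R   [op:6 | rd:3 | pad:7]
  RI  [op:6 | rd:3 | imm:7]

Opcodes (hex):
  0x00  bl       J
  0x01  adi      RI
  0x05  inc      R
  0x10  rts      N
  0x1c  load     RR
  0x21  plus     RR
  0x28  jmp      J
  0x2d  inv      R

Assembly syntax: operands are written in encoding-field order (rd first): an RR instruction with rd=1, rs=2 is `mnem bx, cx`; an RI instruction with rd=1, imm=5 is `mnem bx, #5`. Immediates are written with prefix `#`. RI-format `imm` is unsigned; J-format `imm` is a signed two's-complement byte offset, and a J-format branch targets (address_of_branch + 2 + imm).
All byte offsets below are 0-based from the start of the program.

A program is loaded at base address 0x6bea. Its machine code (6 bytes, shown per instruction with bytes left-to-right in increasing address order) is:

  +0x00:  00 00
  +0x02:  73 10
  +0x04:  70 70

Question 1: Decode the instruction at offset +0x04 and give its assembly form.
off 0x04: read 70 70 as big → 0x7070
  top 6b → 0x1c → load [RR]
  rd: (w>>7)&0x7=0x0 → ax
  rs: (w>>4)&0x7=0x7 → sp

load ax, sp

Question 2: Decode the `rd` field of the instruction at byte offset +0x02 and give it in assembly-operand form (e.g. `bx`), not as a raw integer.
bp

+0x02: 73 10 ⇒ word 0x7310 (big)
  op=0x7310>>10=0x1c ⇒ load (RR)
  rd: (w>>7)&0x7=0x6 → bp
  rs: (w>>4)&0x7=0x1 → bx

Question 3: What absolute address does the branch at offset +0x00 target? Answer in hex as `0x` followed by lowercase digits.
0x6bec

@+00  big-endian(00 00) = 0x0000
  op=0x0000>>10=0x0 ⇒ bl (J)
  imm@[9:0]=0x0 ⇒ #0
  target = base 0x6bea + off 0x00 + 2 + imm 0 = 0x6bec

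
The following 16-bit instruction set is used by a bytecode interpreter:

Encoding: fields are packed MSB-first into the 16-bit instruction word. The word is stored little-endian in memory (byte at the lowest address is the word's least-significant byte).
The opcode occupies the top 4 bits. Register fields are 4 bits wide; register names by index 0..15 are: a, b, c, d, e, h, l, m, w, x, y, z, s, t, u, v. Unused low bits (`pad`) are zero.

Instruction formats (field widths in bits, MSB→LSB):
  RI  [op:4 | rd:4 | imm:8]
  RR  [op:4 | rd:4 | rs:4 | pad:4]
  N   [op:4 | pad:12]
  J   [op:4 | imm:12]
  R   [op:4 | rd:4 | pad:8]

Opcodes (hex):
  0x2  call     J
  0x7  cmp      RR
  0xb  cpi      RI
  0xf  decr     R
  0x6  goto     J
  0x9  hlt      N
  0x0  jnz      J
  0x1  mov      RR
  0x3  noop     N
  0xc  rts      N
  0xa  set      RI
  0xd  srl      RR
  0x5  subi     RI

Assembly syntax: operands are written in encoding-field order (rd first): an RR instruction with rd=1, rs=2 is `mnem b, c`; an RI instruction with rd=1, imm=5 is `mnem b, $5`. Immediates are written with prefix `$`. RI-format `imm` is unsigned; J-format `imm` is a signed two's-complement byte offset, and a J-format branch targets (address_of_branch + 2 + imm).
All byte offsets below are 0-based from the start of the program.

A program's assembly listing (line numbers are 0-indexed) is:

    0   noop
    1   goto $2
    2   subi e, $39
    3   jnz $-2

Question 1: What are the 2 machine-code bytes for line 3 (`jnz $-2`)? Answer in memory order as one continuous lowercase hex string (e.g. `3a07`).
fe0f

L3: jnz op=0x0:4|imm=-2:12 ⇒ 0x0ffe ⇒ little fe 0f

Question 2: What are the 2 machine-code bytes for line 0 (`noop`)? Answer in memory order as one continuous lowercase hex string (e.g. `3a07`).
line 0 (noop): pack op=0x3:4|pad=0:12 = 0x3000; little→ 00 30

0030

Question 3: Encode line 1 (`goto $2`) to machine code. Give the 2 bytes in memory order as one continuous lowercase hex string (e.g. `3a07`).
L1: goto op=0x6:4|imm=2:12 ⇒ 0x6002 ⇒ little 02 60

0260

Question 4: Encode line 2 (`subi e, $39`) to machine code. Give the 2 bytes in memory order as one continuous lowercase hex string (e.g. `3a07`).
line 2 (subi): pack op=0x5:4|rd=4:4|imm=39:8 = 0x5427; little→ 27 54

2754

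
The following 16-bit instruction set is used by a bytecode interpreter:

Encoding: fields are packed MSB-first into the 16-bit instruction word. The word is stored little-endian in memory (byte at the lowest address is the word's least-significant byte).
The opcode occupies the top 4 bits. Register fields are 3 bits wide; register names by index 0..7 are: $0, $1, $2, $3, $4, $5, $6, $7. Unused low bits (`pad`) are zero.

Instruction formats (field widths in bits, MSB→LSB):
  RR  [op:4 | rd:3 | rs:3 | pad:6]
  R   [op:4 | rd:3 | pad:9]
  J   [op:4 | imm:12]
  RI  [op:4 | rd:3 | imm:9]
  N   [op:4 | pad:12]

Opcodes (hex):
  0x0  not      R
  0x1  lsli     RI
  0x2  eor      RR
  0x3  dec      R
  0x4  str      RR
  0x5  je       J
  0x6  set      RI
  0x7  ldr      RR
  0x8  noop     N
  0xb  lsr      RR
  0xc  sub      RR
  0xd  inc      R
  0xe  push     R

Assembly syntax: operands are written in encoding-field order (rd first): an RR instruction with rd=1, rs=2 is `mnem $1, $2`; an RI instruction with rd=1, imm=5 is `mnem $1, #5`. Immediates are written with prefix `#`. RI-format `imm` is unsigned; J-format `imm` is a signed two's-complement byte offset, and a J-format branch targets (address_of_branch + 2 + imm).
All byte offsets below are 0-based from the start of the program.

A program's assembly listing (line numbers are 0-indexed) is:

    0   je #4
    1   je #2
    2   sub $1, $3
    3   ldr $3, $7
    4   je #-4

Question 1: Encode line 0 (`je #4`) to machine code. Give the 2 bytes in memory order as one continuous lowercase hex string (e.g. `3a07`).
L0: je op=0x5:4|imm=4:12 ⇒ 0x5004 ⇒ little 04 50

0450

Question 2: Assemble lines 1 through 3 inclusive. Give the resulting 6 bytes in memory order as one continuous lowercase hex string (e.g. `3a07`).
line 1 (je): pack op=0x5:4|imm=2:12 = 0x5002; little→ 02 50
line 2 (sub): pack op=0xc:4|rd=1:3|rs=3:3|pad=0:6 = 0xc2c0; little→ c0 c2
line 3 (ldr): pack op=0x7:4|rd=3:3|rs=7:3|pad=0:6 = 0x77c0; little→ c0 77

0250c0c2c077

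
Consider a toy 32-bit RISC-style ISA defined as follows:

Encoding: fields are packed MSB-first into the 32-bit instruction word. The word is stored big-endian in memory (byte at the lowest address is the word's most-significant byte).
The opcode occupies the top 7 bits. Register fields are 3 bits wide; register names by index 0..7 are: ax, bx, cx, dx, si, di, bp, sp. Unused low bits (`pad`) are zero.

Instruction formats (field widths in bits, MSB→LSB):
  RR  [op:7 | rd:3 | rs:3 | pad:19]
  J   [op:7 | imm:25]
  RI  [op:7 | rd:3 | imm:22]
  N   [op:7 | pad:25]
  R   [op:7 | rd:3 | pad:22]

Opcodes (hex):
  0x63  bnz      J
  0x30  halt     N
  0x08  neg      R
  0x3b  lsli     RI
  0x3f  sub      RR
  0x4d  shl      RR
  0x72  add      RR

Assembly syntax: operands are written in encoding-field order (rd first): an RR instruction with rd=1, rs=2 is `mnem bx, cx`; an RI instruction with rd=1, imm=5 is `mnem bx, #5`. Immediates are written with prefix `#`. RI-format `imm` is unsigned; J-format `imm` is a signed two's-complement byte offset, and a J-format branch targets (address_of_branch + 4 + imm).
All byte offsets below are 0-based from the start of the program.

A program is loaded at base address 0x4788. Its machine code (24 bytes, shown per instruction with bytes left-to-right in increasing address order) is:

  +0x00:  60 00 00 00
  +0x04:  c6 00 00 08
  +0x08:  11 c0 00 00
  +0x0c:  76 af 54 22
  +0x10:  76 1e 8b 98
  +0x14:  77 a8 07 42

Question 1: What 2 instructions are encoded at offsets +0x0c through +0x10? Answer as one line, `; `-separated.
off 0x0c: read 76 af 54 22 as big → 0x76af5422
  op=0x76af5422>>25=0x3b ⇒ lsli (RI)
  [24:22] rd=2 = cx
  [21:0] imm=3101730 = #3101730
off 0x10: read 76 1e 8b 98 as big → 0x761e8b98
  op=0x761e8b98>>25=0x3b ⇒ lsli (RI)
  [24:22] rd=0 = ax
  [21:0] imm=2001816 = #2001816

lsli cx, #3101730; lsli ax, #2001816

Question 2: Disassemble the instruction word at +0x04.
off 0x04: read c6 00 00 08 as big → 0xc6000008
  top 7b → 0x63 → bnz [J]
  imm: (w>>0)&0x1ffffff=0x8 → #8

bnz #8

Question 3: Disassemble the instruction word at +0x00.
halt

+0x00: 60 00 00 00 ⇒ word 0x60000000 (big)
  opcode bits[31:25]=0x30: halt/N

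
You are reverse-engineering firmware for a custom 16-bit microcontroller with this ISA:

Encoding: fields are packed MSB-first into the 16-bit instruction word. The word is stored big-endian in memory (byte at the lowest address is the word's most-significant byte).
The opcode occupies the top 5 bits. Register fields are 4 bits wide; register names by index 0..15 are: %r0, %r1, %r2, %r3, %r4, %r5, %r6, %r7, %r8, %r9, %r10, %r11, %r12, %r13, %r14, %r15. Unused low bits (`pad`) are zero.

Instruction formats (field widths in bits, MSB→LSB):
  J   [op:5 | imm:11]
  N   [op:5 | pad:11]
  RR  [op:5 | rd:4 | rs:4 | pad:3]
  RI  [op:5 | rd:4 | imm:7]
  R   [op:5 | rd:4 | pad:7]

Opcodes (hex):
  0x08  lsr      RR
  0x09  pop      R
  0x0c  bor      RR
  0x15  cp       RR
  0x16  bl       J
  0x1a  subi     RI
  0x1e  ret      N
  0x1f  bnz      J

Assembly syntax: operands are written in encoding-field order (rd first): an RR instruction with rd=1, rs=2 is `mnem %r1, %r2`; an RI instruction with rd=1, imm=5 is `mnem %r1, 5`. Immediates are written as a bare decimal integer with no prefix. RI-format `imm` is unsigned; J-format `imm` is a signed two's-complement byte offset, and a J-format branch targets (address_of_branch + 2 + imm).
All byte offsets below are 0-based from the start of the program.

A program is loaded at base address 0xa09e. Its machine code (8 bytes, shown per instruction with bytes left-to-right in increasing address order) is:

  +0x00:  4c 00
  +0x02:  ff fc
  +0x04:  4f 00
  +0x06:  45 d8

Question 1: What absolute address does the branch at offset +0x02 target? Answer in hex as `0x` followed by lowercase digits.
0xa09e

@+02  big-endian(ff fc) = 0xfffc
  top 5b → 0x1f → bnz [J]
  imm: (w>>0)&0x7ff=0x7fc (s11→-4) → -4
  target = base 0xa09e + off 0x02 + 2 + imm -4 = 0xa09e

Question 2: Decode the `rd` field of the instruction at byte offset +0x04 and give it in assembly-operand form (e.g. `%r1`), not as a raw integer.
off 0x04: read 4f 00 as big → 0x4f00
  op=0x4f00>>11=0x9 ⇒ pop (R)
  rd@[10:7]=0xe ⇒ %r14

%r14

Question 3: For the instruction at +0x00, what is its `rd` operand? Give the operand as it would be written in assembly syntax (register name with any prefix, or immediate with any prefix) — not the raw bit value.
@+00  big-endian(4c 00) = 0x4c00
  opcode bits[15:11]=0x9: pop/R
  rd: (w>>7)&0xf=0x8 → %r8

%r8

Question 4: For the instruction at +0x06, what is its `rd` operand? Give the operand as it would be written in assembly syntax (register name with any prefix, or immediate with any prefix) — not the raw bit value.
%r11

off 0x06: read 45 d8 as big → 0x45d8
  opcode bits[15:11]=0x8: lsr/RR
  rd: (w>>7)&0xf=0xb → %r11
  rs: (w>>3)&0xf=0xb → %r11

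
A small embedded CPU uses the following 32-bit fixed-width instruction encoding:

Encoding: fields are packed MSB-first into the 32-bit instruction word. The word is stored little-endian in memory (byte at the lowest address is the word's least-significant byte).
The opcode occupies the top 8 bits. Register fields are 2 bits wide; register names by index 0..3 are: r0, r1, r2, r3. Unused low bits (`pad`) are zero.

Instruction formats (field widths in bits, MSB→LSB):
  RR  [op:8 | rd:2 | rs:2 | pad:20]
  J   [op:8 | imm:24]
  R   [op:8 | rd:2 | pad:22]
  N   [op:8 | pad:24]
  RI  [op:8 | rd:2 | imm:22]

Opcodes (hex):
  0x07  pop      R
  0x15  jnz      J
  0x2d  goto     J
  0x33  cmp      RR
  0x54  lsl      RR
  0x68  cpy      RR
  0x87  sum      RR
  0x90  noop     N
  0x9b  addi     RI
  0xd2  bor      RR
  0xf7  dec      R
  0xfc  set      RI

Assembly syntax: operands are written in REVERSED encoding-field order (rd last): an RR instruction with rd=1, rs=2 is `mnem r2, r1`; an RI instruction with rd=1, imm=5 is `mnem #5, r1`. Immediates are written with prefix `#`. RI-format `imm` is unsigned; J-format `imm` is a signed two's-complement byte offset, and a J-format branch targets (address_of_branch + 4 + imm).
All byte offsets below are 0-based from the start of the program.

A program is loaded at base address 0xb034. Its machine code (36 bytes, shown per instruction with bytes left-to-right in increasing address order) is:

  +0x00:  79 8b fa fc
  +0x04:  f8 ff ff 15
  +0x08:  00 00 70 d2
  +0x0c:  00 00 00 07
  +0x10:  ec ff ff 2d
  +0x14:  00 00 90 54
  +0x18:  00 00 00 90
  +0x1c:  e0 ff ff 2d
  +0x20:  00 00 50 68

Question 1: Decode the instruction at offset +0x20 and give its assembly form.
cpy r1, r1

@+20  little-endian(00 00 50 68) = 0x68500000
  top 8b → 0x68 → cpy [RR]
  rd@[23:22]=0x1 ⇒ r1
  rs@[21:20]=0x1 ⇒ r1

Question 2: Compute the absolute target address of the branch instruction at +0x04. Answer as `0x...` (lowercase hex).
0xb034

@+04  little-endian(f8 ff ff 15) = 0x15fffff8
  opcode bits[31:24]=0x15: jnz/J
  imm: (w>>0)&0xffffff=0xfffff8 (s24→-8) → #-8
  target = base 0xb034 + off 0x04 + 4 + imm -8 = 0xb034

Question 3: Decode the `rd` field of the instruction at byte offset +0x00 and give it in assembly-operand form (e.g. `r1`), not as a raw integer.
r3

[00] 79 8b fa fc → 0xfcfa8b79
  op=0xfcfa8b79>>24=0xfc ⇒ set (RI)
  rd@[23:22]=0x3 ⇒ r3
  imm@[21:0]=0x3a8b79 ⇒ #3836793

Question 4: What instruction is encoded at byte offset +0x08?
@+08  little-endian(00 00 70 d2) = 0xd2700000
  top 8b → 0xd2 → bor [RR]
  rd@[23:22]=0x1 ⇒ r1
  rs@[21:20]=0x3 ⇒ r3

bor r3, r1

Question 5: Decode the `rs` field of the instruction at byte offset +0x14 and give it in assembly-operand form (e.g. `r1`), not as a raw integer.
@+14  little-endian(00 00 90 54) = 0x54900000
  top 8b → 0x54 → lsl [RR]
  rd: (w>>22)&0x3=0x2 → r2
  rs: (w>>20)&0x3=0x1 → r1

r1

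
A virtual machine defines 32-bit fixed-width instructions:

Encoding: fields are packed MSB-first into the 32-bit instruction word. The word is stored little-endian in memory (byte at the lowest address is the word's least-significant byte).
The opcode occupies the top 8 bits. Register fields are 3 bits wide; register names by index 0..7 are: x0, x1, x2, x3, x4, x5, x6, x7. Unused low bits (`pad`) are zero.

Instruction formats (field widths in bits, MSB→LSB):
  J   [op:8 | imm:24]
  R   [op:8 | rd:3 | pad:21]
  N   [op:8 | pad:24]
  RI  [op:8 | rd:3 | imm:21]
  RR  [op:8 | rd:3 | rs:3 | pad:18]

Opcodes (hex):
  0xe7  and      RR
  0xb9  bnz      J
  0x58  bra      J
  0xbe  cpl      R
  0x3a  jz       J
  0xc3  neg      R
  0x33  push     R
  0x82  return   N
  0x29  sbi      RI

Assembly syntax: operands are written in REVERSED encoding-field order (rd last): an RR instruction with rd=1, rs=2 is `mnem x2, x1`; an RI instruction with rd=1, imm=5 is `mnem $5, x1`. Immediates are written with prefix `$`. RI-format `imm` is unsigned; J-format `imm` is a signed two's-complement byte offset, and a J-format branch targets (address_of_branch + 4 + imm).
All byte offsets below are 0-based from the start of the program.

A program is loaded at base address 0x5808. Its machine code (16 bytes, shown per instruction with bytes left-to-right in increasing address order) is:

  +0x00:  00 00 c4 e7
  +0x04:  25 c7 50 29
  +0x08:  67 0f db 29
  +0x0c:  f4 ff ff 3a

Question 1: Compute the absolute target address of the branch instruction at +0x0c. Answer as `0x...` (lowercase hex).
0x580c

+0x0c: f4 ff ff 3a ⇒ word 0x3afffff4 (little)
  top 8b → 0x3a → jz [J]
  [23:0] imm=16777204 (s24→-12) = $-12
  target = base 0x5808 + off 0x0c + 4 + imm -12 = 0x580c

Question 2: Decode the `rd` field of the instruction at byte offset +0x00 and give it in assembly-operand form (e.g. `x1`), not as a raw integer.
x6

[00] 00 00 c4 e7 → 0xe7c40000
  opcode bits[31:24]=0xe7: and/RR
  rd: (w>>21)&0x7=0x6 → x6
  rs: (w>>18)&0x7=0x1 → x1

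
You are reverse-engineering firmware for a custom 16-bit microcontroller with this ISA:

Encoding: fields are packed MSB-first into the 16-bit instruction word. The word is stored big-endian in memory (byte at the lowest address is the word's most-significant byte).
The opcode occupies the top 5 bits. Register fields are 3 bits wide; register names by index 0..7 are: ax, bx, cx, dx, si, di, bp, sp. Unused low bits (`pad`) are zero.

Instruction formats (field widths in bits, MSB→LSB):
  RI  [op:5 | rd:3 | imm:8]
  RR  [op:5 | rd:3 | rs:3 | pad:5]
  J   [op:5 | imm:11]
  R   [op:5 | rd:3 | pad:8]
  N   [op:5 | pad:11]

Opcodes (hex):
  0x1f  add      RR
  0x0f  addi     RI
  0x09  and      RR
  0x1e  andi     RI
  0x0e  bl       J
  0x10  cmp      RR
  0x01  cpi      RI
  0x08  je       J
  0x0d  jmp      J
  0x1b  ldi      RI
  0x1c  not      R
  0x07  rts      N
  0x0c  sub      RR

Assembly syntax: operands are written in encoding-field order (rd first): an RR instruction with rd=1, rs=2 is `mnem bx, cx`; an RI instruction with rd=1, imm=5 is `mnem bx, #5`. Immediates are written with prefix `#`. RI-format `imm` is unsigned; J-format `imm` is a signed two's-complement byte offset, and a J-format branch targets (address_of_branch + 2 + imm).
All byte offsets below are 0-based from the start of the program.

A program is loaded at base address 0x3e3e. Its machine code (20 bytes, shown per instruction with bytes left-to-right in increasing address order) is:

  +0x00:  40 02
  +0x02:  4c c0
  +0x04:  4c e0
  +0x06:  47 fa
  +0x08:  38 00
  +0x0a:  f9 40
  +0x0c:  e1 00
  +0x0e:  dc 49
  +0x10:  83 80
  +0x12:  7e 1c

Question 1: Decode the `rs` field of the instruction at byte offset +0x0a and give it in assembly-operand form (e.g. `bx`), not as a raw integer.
@+0a  big-endian(f9 40) = 0xf940
  op=0xf940>>11=0x1f ⇒ add (RR)
  rd@[10:8]=0x1 ⇒ bx
  rs@[7:5]=0x2 ⇒ cx

cx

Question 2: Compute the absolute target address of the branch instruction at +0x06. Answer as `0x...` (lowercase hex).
+0x06: 47 fa ⇒ word 0x47fa (big)
  opcode bits[15:11]=0x8: je/J
  imm: (w>>0)&0x7ff=0x7fa (s11→-6) → #-6
  target = base 0x3e3e + off 0x06 + 2 + imm -6 = 0x3e40

0x3e40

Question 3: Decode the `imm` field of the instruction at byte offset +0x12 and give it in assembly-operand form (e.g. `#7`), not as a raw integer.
#28

off 0x12: read 7e 1c as big → 0x7e1c
  opcode bits[15:11]=0xf: addi/RI
  rd@[10:8]=0x6 ⇒ bp
  imm@[7:0]=0x1c ⇒ #28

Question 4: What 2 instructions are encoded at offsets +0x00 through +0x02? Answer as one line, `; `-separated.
off 0x00: read 40 02 as big → 0x4002
  op=0x4002>>11=0x8 ⇒ je (J)
  imm: (w>>0)&0x7ff=0x2 → #2
off 0x02: read 4c c0 as big → 0x4cc0
  op=0x4cc0>>11=0x9 ⇒ and (RR)
  rd: (w>>8)&0x7=0x4 → si
  rs: (w>>5)&0x7=0x6 → bp

je #2; and si, bp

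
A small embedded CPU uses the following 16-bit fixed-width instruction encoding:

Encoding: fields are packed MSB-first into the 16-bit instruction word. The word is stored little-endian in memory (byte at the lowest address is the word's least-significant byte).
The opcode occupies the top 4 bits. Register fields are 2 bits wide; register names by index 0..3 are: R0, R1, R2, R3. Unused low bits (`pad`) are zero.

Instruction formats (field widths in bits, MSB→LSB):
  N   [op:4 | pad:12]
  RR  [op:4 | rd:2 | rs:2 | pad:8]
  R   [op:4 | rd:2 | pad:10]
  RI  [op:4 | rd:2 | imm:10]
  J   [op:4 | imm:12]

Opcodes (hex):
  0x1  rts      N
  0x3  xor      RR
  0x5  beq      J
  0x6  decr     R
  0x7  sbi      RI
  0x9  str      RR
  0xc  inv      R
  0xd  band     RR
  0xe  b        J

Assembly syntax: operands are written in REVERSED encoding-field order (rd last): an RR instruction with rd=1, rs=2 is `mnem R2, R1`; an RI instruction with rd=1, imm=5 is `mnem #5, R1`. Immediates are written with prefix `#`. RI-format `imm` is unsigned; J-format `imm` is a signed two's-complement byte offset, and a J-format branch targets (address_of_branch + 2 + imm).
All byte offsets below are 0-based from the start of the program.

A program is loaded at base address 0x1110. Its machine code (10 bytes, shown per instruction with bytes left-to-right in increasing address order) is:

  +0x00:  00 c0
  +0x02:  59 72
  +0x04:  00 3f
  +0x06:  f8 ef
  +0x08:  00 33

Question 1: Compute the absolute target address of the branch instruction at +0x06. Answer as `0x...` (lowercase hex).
0x1110

+0x06: f8 ef ⇒ word 0xeff8 (little)
  top 4b → 0xe → b [J]
  imm: (w>>0)&0xfff=0xff8 (s12→-8) → #-8
  target = base 0x1110 + off 0x06 + 2 + imm -8 = 0x1110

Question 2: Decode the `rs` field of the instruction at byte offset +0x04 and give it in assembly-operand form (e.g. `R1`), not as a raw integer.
R3

[04] 00 3f → 0x3f00
  opcode bits[15:12]=0x3: xor/RR
  rd: (w>>10)&0x3=0x3 → R3
  rs: (w>>8)&0x3=0x3 → R3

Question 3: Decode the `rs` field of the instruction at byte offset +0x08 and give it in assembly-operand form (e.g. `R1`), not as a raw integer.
R3

[08] 00 33 → 0x3300
  top 4b → 0x3 → xor [RR]
  [11:10] rd=0 = R0
  [9:8] rs=3 = R3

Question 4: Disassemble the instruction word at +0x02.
+0x02: 59 72 ⇒ word 0x7259 (little)
  opcode bits[15:12]=0x7: sbi/RI
  [11:10] rd=0 = R0
  [9:0] imm=601 = #601

sbi #601, R0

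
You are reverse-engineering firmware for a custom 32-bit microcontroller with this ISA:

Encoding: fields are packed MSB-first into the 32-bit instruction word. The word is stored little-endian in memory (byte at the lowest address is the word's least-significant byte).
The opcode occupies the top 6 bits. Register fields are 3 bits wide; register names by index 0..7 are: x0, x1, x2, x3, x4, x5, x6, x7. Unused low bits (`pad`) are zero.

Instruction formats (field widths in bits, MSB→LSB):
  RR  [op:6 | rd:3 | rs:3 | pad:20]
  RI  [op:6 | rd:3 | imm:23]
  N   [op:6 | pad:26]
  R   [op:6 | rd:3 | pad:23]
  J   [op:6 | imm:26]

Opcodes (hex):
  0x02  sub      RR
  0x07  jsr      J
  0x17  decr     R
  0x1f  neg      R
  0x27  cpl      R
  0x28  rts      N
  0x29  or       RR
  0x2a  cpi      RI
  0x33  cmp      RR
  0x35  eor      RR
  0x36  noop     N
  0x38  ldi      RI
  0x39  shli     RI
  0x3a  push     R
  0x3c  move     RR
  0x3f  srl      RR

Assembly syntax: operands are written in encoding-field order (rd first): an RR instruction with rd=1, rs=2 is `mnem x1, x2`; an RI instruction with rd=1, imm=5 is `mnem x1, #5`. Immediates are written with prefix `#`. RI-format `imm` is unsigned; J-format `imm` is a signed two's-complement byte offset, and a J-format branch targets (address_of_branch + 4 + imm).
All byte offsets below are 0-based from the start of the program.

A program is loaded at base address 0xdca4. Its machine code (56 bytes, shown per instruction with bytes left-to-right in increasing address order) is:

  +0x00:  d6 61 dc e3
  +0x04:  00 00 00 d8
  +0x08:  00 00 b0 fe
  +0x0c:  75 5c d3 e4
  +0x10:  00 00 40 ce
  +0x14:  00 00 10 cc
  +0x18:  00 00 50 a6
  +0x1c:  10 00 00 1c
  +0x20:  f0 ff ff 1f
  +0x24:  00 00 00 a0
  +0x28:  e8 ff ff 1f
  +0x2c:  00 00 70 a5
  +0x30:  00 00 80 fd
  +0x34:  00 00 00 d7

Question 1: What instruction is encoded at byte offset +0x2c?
off 0x2c: read 00 00 70 a5 as little → 0xa5700000
  op=0xa5700000>>26=0x29 ⇒ or (RR)
  [25:23] rd=2 = x2
  [22:20] rs=7 = x7

or x2, x7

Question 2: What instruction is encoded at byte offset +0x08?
srl x5, x3

@+08  little-endian(00 00 b0 fe) = 0xfeb00000
  top 6b → 0x3f → srl [RR]
  [25:23] rd=5 = x5
  [22:20] rs=3 = x3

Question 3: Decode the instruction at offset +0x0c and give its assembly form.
shli x1, #5463157

+0x0c: 75 5c d3 e4 ⇒ word 0xe4d35c75 (little)
  top 6b → 0x39 → shli [RI]
  [25:23] rd=1 = x1
  [22:0] imm=5463157 = #5463157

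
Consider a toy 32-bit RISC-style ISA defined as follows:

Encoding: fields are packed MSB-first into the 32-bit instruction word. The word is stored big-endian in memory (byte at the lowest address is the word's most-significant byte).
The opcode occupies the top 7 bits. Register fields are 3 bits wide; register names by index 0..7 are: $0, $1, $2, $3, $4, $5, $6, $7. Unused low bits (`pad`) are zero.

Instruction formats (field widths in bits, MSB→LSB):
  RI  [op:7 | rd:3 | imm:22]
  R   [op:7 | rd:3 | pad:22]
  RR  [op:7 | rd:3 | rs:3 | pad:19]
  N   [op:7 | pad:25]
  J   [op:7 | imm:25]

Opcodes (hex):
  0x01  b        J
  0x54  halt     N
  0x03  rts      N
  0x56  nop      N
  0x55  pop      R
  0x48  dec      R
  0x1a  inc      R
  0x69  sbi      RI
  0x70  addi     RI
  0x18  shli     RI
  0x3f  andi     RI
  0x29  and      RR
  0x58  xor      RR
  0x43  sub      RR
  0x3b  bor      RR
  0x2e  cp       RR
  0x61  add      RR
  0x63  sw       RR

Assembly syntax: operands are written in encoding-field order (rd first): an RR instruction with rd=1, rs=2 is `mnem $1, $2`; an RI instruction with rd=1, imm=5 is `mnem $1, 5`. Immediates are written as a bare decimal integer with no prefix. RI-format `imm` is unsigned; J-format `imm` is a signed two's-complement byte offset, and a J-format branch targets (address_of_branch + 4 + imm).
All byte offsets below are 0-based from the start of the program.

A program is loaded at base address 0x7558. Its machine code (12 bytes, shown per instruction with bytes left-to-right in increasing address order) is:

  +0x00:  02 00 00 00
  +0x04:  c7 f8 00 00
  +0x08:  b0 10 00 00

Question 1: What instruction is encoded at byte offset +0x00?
[00] 02 00 00 00 → 0x02000000
  opcode bits[31:25]=0x1: b/J
  [24:0] imm=0 = 0

b 0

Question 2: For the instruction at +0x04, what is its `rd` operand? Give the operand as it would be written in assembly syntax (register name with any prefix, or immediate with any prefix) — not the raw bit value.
[04] c7 f8 00 00 → 0xc7f80000
  top 7b → 0x63 → sw [RR]
  rd: (w>>22)&0x7=0x7 → $7
  rs: (w>>19)&0x7=0x7 → $7

$7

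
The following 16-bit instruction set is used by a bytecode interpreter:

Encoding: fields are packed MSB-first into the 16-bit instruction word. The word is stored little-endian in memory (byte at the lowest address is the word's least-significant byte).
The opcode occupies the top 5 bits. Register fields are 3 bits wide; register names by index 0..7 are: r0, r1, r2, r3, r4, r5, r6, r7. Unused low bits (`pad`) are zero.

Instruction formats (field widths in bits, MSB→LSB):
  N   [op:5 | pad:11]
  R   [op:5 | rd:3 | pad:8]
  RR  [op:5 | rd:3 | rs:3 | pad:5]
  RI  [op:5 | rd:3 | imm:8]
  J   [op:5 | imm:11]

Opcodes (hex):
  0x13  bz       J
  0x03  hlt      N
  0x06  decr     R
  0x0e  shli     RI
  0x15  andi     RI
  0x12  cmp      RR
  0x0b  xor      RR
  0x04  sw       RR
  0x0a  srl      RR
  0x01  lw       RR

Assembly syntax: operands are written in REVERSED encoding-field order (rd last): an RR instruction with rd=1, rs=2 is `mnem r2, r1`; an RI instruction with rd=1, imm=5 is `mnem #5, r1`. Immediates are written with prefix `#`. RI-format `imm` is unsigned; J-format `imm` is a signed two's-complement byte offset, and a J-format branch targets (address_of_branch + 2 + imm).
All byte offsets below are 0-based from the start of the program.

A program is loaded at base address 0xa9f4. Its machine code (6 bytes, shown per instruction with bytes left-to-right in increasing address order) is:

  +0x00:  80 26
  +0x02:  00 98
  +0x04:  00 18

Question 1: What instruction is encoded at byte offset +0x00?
sw r4, r6

+0x00: 80 26 ⇒ word 0x2680 (little)
  top 5b → 0x4 → sw [RR]
  rd: (w>>8)&0x7=0x6 → r6
  rs: (w>>5)&0x7=0x4 → r4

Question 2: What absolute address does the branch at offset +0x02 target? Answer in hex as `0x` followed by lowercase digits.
0xa9f8

[02] 00 98 → 0x9800
  top 5b → 0x13 → bz [J]
  imm: (w>>0)&0x7ff=0x0 → #0
  target = base 0xa9f4 + off 0x02 + 2 + imm 0 = 0xa9f8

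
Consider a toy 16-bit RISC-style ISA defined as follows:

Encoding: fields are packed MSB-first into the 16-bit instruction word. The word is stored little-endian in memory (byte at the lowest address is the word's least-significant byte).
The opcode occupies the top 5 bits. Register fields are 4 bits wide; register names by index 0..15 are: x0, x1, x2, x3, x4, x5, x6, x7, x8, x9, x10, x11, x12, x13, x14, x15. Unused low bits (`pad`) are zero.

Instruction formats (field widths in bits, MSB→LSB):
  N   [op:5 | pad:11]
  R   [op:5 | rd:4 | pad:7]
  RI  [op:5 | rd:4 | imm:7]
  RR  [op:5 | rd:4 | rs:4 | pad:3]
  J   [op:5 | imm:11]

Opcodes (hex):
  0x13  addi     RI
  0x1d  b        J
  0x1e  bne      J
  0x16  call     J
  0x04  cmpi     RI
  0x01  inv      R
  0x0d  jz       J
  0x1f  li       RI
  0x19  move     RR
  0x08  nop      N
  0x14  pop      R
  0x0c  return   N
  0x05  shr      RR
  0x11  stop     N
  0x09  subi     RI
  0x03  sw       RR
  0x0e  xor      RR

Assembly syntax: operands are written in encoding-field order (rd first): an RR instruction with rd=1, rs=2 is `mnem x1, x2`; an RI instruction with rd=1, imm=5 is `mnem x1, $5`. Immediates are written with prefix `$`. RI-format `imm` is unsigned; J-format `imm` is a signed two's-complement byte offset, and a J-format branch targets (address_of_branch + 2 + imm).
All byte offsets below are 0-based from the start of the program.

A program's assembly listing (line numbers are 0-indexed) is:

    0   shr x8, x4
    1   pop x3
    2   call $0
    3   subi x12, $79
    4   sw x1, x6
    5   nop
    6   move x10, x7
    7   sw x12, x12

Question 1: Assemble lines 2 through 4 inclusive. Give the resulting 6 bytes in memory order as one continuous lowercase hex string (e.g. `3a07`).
2. call fields op=0x16:5|imm=0:11 → word b000h → 00 b0
3. subi fields op=0x9:5|rd=12:4|imm=79:7 → word 4e4fh → 4f 4e
4. sw fields op=0x3:5|rd=1:4|rs=6:4|pad=0:3 → word 18b0h → b0 18

00b04f4eb018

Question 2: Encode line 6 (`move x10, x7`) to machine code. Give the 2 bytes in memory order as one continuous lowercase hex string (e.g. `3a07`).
6. move fields op=0x19:5|rd=10:4|rs=7:4|pad=0:3 → word cd38h → 38 cd

38cd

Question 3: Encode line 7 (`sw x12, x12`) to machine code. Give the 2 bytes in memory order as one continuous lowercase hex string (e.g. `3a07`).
line 7 (sw): pack op=0x3:5|rd=12:4|rs=12:4|pad=0:3 = 0x1e60; little→ 60 1e

601e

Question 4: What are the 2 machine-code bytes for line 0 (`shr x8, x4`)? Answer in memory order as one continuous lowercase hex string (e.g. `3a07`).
202c

L0: shr op=0x5:5|rd=8:4|rs=4:4|pad=0:3 ⇒ 0x2c20 ⇒ little 20 2c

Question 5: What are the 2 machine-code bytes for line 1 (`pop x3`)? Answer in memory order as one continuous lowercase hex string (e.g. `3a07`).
80a1

L1: pop op=0x14:5|rd=3:4|pad=0:7 ⇒ 0xa180 ⇒ little 80 a1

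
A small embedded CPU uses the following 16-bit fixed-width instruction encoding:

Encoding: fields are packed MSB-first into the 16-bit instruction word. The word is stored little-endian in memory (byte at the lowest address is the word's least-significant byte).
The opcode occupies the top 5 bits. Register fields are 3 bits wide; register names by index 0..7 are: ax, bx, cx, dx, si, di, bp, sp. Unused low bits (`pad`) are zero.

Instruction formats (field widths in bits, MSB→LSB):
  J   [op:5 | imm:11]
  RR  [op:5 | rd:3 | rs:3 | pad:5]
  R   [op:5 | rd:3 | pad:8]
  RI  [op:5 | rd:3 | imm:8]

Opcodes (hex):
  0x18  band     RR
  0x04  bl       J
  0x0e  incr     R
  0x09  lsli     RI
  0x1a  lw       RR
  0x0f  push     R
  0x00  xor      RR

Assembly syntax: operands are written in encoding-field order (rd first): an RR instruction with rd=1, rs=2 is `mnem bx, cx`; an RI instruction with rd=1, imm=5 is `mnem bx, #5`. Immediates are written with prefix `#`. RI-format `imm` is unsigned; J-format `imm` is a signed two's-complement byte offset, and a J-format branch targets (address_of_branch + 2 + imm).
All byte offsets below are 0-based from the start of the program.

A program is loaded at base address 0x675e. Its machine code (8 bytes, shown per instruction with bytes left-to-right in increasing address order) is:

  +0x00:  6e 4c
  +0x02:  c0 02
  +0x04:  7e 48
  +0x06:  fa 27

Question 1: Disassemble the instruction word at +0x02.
[02] c0 02 → 0x02c0
  opcode bits[15:11]=0x0: xor/RR
  rd@[10:8]=0x2 ⇒ cx
  rs@[7:5]=0x6 ⇒ bp

xor cx, bp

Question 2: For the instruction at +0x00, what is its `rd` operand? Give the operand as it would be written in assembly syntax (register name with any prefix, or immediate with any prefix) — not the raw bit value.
si

+0x00: 6e 4c ⇒ word 0x4c6e (little)
  opcode bits[15:11]=0x9: lsli/RI
  [10:8] rd=4 = si
  [7:0] imm=110 = #110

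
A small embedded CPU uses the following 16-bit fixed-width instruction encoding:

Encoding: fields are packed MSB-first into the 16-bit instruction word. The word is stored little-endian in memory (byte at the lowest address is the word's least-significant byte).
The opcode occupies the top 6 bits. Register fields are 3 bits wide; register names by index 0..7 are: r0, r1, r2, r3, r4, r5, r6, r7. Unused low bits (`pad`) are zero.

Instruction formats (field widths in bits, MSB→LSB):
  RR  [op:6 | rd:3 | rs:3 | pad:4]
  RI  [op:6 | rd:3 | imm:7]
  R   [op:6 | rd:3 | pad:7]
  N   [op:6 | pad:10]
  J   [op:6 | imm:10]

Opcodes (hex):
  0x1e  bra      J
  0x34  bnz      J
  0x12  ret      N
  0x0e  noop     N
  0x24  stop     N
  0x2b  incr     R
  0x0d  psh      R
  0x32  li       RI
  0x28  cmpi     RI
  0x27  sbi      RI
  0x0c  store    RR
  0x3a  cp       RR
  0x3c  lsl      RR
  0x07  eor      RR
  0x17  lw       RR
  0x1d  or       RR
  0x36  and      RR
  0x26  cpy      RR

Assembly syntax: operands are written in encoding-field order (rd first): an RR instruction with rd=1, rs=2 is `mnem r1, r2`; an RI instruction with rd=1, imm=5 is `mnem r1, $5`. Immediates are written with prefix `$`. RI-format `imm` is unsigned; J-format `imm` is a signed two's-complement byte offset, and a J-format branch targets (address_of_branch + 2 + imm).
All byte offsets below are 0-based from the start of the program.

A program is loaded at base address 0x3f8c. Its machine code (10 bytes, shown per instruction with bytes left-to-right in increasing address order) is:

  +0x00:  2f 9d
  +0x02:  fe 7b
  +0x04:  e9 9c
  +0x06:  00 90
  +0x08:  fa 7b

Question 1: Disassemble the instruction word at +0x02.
+0x02: fe 7b ⇒ word 0x7bfe (little)
  opcode bits[15:10]=0x1e: bra/J
  imm@[9:0]=0x3fe (s10→-2) ⇒ $-2

bra $-2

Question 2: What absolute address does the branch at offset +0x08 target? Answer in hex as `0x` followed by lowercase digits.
[08] fa 7b → 0x7bfa
  opcode bits[15:10]=0x1e: bra/J
  imm@[9:0]=0x3fa (s10→-6) ⇒ $-6
  target = base 0x3f8c + off 0x08 + 2 + imm -6 = 0x3f90

0x3f90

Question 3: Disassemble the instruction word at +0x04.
+0x04: e9 9c ⇒ word 0x9ce9 (little)
  top 6b → 0x27 → sbi [RI]
  rd@[9:7]=0x1 ⇒ r1
  imm@[6:0]=0x69 ⇒ $105

sbi r1, $105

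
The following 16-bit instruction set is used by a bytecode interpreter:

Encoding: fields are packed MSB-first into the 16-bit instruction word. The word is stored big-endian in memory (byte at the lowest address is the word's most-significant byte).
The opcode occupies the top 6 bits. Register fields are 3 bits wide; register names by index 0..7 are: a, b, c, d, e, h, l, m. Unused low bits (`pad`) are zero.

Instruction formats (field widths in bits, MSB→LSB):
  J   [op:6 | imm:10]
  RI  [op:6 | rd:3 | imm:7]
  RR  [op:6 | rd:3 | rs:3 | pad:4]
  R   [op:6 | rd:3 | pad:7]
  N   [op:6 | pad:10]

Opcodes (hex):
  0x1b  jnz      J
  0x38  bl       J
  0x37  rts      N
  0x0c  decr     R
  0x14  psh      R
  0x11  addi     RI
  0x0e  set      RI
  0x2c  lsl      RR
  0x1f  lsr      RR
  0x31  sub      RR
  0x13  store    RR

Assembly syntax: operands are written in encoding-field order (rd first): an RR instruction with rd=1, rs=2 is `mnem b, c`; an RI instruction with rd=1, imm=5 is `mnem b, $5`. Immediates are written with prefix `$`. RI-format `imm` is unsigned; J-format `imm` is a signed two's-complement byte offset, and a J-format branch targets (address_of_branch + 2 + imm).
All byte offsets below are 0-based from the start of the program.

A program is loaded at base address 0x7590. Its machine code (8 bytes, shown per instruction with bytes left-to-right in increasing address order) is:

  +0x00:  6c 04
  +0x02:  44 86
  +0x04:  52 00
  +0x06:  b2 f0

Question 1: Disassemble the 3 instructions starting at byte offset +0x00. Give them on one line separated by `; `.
[00] 6c 04 → 0x6c04
  opcode bits[15:10]=0x1b: jnz/J
  [9:0] imm=4 = $4
[02] 44 86 → 0x4486
  opcode bits[15:10]=0x11: addi/RI
  [9:7] rd=1 = b
  [6:0] imm=6 = $6
[04] 52 00 → 0x5200
  opcode bits[15:10]=0x14: psh/R
  [9:7] rd=4 = e

jnz $4; addi b, $6; psh e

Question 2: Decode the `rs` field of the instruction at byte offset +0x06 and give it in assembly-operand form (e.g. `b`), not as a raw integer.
m

+0x06: b2 f0 ⇒ word 0xb2f0 (big)
  op=0xb2f0>>10=0x2c ⇒ lsl (RR)
  rd@[9:7]=0x5 ⇒ h
  rs@[6:4]=0x7 ⇒ m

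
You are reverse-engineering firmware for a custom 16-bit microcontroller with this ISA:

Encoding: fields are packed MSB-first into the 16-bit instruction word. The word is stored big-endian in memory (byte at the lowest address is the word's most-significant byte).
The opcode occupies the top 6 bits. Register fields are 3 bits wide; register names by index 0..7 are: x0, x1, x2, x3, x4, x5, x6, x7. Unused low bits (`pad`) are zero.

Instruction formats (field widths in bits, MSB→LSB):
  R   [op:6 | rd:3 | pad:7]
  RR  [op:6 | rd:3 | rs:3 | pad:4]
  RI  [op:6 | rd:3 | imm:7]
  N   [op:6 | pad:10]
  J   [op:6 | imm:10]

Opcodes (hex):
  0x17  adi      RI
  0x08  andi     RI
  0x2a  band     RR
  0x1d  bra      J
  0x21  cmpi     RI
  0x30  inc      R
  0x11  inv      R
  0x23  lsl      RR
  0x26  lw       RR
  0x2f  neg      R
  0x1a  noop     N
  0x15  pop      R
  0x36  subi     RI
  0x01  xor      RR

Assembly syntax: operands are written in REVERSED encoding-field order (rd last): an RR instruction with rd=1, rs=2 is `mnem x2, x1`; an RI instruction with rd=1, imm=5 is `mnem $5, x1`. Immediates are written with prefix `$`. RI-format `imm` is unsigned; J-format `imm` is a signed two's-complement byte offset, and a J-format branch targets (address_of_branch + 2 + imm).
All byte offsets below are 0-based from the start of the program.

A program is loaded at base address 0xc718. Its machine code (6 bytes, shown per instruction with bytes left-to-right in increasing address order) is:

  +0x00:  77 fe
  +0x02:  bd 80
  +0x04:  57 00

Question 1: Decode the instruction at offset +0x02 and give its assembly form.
@+02  big-endian(bd 80) = 0xbd80
  op=0xbd80>>10=0x2f ⇒ neg (R)
  [9:7] rd=3 = x3

neg x3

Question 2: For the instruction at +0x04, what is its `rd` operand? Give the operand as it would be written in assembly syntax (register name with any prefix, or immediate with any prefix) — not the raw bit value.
[04] 57 00 → 0x5700
  opcode bits[15:10]=0x15: pop/R
  [9:7] rd=6 = x6

x6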